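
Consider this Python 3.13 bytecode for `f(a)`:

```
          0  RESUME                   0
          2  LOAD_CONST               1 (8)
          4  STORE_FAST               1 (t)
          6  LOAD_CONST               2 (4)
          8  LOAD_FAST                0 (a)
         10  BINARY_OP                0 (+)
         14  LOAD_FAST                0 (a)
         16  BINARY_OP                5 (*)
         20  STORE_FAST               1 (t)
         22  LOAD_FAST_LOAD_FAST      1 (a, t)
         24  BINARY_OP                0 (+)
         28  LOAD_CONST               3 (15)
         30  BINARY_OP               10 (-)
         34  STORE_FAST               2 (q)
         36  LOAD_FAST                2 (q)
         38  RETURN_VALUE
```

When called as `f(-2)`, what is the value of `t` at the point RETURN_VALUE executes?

-4

LOAD_CONST → push 8. Stack: [8]
STORE_FAST t → t=8. Stack: []
LOAD_CONST → push 4. Stack: [4]
LOAD_FAST a → push -2. Stack: [4, -2]
BINARY_OP + → 4 + -2 = 2. Stack: [2]
LOAD_FAST a → push -2. Stack: [2, -2]
BINARY_OP * → 2 * -2 = -4. Stack: [-4]
STORE_FAST t → t=-4. Stack: []
LOAD_FAST_LOAD_FAST a,t → push -2,-4. Stack: [-2, -4]
BINARY_OP + → -2 + -4 = -6. Stack: [-6]
LOAD_CONST → push 15. Stack: [-6, 15]
BINARY_OP - → -6 - 15 = -21. Stack: [-21]
STORE_FAST q → q=-21. Stack: []
LOAD_FAST q → push -21. Stack: [-21]
RETURN_VALUE → return -21.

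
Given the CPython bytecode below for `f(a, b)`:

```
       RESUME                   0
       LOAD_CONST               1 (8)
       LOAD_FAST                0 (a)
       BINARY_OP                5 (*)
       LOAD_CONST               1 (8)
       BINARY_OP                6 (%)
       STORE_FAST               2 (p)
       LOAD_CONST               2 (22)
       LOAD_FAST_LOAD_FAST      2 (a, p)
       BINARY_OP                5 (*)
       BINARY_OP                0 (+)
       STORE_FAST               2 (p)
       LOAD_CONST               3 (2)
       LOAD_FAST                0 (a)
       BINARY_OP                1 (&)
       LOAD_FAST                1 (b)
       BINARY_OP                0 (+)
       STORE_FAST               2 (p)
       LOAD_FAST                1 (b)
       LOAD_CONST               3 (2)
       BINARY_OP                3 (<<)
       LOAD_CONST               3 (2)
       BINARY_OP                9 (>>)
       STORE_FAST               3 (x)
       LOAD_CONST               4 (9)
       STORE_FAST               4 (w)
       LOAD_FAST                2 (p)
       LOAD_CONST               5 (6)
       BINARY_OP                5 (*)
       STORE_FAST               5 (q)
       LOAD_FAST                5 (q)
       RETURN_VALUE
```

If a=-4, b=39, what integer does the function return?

234

LOAD_CONST → push 8. Stack: [8]
LOAD_FAST a → push -4. Stack: [8, -4]
BINARY_OP * → 8 * -4 = -32. Stack: [-32]
LOAD_CONST → push 8. Stack: [-32, 8]
BINARY_OP % → -32 % 8 = 0. Stack: [0]
STORE_FAST p → p=0. Stack: []
LOAD_CONST → push 22. Stack: [22]
LOAD_FAST_LOAD_FAST a,p → push -4,0. Stack: [22, -4, 0]
BINARY_OP * → -4 * 0 = 0. Stack: [22, 0]
BINARY_OP + → 22 + 0 = 22. Stack: [22]
STORE_FAST p → p=22. Stack: []
LOAD_CONST → push 2. Stack: [2]
LOAD_FAST a → push -4. Stack: [2, -4]
BINARY_OP & → 2 & -4 = 0. Stack: [0]
LOAD_FAST b → push 39. Stack: [0, 39]
BINARY_OP + → 0 + 39 = 39. Stack: [39]
STORE_FAST p → p=39. Stack: []
LOAD_FAST b → push 39. Stack: [39]
LOAD_CONST → push 2. Stack: [39, 2]
BINARY_OP << → 39 << 2 = 156. Stack: [156]
LOAD_CONST → push 2. Stack: [156, 2]
BINARY_OP >> → 156 >> 2 = 39. Stack: [39]
STORE_FAST x → x=39. Stack: []
LOAD_CONST → push 9. Stack: [9]
STORE_FAST w → w=9. Stack: []
LOAD_FAST p → push 39. Stack: [39]
LOAD_CONST → push 6. Stack: [39, 6]
BINARY_OP * → 39 * 6 = 234. Stack: [234]
STORE_FAST q → q=234. Stack: []
LOAD_FAST q → push 234. Stack: [234]
RETURN_VALUE → return 234.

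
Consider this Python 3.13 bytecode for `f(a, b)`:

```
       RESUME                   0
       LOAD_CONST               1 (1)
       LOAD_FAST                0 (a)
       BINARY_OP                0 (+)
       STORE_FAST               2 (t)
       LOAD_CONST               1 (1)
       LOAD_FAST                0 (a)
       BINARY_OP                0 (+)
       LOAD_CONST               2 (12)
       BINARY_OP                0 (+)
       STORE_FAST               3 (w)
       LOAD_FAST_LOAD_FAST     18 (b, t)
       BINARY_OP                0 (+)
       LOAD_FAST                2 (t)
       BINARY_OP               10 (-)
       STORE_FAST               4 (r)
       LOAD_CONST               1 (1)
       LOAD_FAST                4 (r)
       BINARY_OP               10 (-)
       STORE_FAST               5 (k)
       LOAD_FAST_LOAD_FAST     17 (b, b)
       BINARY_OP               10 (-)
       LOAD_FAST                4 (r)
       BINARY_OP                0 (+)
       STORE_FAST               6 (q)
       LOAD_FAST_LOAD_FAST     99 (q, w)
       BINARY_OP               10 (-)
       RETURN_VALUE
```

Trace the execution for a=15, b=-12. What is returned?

-40

LOAD_CONST → push 1. Stack: [1]
LOAD_FAST a → push 15. Stack: [1, 15]
BINARY_OP + → 1 + 15 = 16. Stack: [16]
STORE_FAST t → t=16. Stack: []
LOAD_CONST → push 1. Stack: [1]
LOAD_FAST a → push 15. Stack: [1, 15]
BINARY_OP + → 1 + 15 = 16. Stack: [16]
LOAD_CONST → push 12. Stack: [16, 12]
BINARY_OP + → 16 + 12 = 28. Stack: [28]
STORE_FAST w → w=28. Stack: []
LOAD_FAST_LOAD_FAST b,t → push -12,16. Stack: [-12, 16]
BINARY_OP + → -12 + 16 = 4. Stack: [4]
LOAD_FAST t → push 16. Stack: [4, 16]
BINARY_OP - → 4 - 16 = -12. Stack: [-12]
STORE_FAST r → r=-12. Stack: []
LOAD_CONST → push 1. Stack: [1]
LOAD_FAST r → push -12. Stack: [1, -12]
BINARY_OP - → 1 - -12 = 13. Stack: [13]
STORE_FAST k → k=13. Stack: []
LOAD_FAST_LOAD_FAST b,b → push -12,-12. Stack: [-12, -12]
BINARY_OP - → -12 - -12 = 0. Stack: [0]
LOAD_FAST r → push -12. Stack: [0, -12]
BINARY_OP + → 0 + -12 = -12. Stack: [-12]
STORE_FAST q → q=-12. Stack: []
LOAD_FAST_LOAD_FAST q,w → push -12,28. Stack: [-12, 28]
BINARY_OP - → -12 - 28 = -40. Stack: [-40]
RETURN_VALUE → return -40.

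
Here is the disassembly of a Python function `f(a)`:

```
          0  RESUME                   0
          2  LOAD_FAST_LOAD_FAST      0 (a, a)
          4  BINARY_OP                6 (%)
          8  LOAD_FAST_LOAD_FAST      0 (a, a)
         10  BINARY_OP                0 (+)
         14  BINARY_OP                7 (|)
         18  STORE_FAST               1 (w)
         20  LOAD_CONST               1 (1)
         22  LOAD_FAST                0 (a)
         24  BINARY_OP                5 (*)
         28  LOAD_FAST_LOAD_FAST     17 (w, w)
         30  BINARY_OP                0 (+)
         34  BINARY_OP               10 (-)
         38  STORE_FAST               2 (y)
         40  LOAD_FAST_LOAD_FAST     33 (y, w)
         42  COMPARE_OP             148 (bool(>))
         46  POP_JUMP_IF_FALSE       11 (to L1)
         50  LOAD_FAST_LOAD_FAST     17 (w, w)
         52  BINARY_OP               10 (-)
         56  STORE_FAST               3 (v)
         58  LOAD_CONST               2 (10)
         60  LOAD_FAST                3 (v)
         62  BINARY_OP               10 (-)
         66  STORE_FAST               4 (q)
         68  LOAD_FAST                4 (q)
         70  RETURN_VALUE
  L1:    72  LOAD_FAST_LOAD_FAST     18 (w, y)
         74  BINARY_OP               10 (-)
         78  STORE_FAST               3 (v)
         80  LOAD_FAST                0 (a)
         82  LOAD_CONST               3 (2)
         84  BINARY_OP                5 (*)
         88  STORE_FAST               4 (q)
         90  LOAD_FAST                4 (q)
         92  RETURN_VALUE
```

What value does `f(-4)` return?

LOAD_FAST_LOAD_FAST a,a → push -4,-4. Stack: [-4, -4]
BINARY_OP % → -4 % -4 = 0. Stack: [0]
LOAD_FAST_LOAD_FAST a,a → push -4,-4. Stack: [0, -4, -4]
BINARY_OP + → -4 + -4 = -8. Stack: [0, -8]
BINARY_OP | → 0 | -8 = -8. Stack: [-8]
STORE_FAST w → w=-8. Stack: []
LOAD_CONST → push 1. Stack: [1]
LOAD_FAST a → push -4. Stack: [1, -4]
BINARY_OP * → 1 * -4 = -4. Stack: [-4]
LOAD_FAST_LOAD_FAST w,w → push -8,-8. Stack: [-4, -8, -8]
BINARY_OP + → -8 + -8 = -16. Stack: [-4, -16]
BINARY_OP - → -4 - -16 = 12. Stack: [12]
STORE_FAST y → y=12. Stack: []
LOAD_FAST_LOAD_FAST y,w → push 12,-8. Stack: [12, -8]
COMPARE_OP bool(>) → 12 vs -8 = True. Stack: [True]
POP_JUMP_IF_FALSE → pop True; no jump. Stack: []
LOAD_FAST_LOAD_FAST w,w → push -8,-8. Stack: [-8, -8]
BINARY_OP - → -8 - -8 = 0. Stack: [0]
STORE_FAST v → v=0. Stack: []
LOAD_CONST → push 10. Stack: [10]
LOAD_FAST v → push 0. Stack: [10, 0]
BINARY_OP - → 10 - 0 = 10. Stack: [10]
STORE_FAST q → q=10. Stack: []
LOAD_FAST q → push 10. Stack: [10]
RETURN_VALUE → return 10.

10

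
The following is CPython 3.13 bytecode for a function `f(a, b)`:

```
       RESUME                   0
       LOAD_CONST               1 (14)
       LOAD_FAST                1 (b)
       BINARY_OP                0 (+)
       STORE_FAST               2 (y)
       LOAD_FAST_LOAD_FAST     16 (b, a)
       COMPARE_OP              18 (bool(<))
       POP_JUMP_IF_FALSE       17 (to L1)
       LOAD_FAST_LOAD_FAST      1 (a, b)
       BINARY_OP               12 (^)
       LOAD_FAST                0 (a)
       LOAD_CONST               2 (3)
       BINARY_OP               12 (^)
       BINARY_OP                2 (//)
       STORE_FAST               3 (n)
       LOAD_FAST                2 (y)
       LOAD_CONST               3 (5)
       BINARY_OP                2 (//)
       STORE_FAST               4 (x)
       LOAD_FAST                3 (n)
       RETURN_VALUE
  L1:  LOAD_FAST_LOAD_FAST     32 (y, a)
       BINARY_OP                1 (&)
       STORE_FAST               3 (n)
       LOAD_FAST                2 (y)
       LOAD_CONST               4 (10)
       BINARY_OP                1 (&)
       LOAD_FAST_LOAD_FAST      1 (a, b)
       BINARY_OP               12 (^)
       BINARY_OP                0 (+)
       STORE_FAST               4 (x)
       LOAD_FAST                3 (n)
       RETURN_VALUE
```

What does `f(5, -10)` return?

LOAD_CONST → push 14. Stack: [14]
LOAD_FAST b → push -10. Stack: [14, -10]
BINARY_OP + → 14 + -10 = 4. Stack: [4]
STORE_FAST y → y=4. Stack: []
LOAD_FAST_LOAD_FAST b,a → push -10,5. Stack: [-10, 5]
COMPARE_OP bool(<) → -10 vs 5 = True. Stack: [True]
POP_JUMP_IF_FALSE → pop True; no jump. Stack: []
LOAD_FAST_LOAD_FAST a,b → push 5,-10. Stack: [5, -10]
BINARY_OP ^ → 5 ^ -10 = -13. Stack: [-13]
LOAD_FAST a → push 5. Stack: [-13, 5]
LOAD_CONST → push 3. Stack: [-13, 5, 3]
BINARY_OP ^ → 5 ^ 3 = 6. Stack: [-13, 6]
BINARY_OP // → -13 // 6 = -3. Stack: [-3]
STORE_FAST n → n=-3. Stack: []
LOAD_FAST y → push 4. Stack: [4]
LOAD_CONST → push 5. Stack: [4, 5]
BINARY_OP // → 4 // 5 = 0. Stack: [0]
STORE_FAST x → x=0. Stack: []
LOAD_FAST n → push -3. Stack: [-3]
RETURN_VALUE → return -3.

-3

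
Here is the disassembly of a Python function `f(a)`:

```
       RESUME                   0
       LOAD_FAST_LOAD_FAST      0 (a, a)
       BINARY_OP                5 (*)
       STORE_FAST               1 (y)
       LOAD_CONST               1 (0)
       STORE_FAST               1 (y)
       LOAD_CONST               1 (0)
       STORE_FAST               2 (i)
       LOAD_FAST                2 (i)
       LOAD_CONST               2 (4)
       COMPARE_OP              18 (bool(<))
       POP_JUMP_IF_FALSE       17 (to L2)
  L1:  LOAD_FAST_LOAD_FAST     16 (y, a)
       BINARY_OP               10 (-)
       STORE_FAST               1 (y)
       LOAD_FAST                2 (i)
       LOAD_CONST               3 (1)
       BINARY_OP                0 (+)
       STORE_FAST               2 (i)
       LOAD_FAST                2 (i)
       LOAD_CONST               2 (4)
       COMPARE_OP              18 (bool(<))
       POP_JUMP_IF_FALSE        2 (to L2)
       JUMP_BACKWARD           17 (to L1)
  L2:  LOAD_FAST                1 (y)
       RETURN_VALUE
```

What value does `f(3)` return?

LOAD_FAST_LOAD_FAST a,a → push 3,3. Stack: [3, 3]
BINARY_OP * → 3 * 3 = 9. Stack: [9]
STORE_FAST y → y=9. Stack: []
LOAD_CONST → push 0. Stack: [0]
STORE_FAST y → y=0. Stack: []
LOAD_CONST → push 0. Stack: [0]
STORE_FAST i → i=0. Stack: []
LOAD_FAST i → push 0. Stack: [0]
LOAD_CONST → push 4. Stack: [0, 4]
COMPARE_OP bool(<) → 0 vs 4 = True. Stack: [True]
POP_JUMP_IF_FALSE → pop True; no jump. Stack: []
LOAD_FAST_LOAD_FAST y,a → push 0,3. Stack: [0, 3]
BINARY_OP - → 0 - 3 = -3. Stack: [-3]
STORE_FAST y → y=-3. Stack: []
LOAD_FAST i → push 0. Stack: [0]
LOAD_CONST → push 1. Stack: [0, 1]
BINARY_OP + → 0 + 1 = 1. Stack: [1]
STORE_FAST i → i=1. Stack: []
LOAD_FAST i → push 1. Stack: [1]
LOAD_CONST → push 4. Stack: [1, 4]
COMPARE_OP bool(<) → 1 vs 4 = True. Stack: [True]
POP_JUMP_IF_FALSE → pop True; no jump. Stack: []
LOAD_FAST_LOAD_FAST y,a → push -3,3. Stack: [-3, 3]
BINARY_OP - → -3 - 3 = -6. Stack: [-6]
STORE_FAST y → y=-6. Stack: []
LOAD_FAST i → push 1. Stack: [1]
LOAD_CONST → push 1. Stack: [1, 1]
BINARY_OP + → 1 + 1 = 2. Stack: [2]
STORE_FAST i → i=2. Stack: []
LOAD_FAST i → push 2. Stack: [2]
LOAD_CONST → push 4. Stack: [2, 4]
COMPARE_OP bool(<) → 2 vs 4 = True. Stack: [True]
POP_JUMP_IF_FALSE → pop True; no jump. Stack: []
LOAD_FAST_LOAD_FAST y,a → push -6,3. Stack: [-6, 3]
BINARY_OP - → -6 - 3 = -9. Stack: [-9]
STORE_FAST y → y=-9. Stack: []
LOAD_FAST i → push 2. Stack: [2]
LOAD_CONST → push 1. Stack: [2, 1]
BINARY_OP + → 2 + 1 = 3. Stack: [3]
STORE_FAST i → i=3. Stack: []
LOAD_FAST i → push 3. Stack: [3]
LOAD_CONST → push 4. Stack: [3, 4]
COMPARE_OP bool(<) → 3 vs 4 = True. Stack: [True]
POP_JUMP_IF_FALSE → pop True; no jump. Stack: []
LOAD_FAST_LOAD_FAST y,a → push -9,3. Stack: [-9, 3]
BINARY_OP - → -9 - 3 = -12. Stack: [-12]
STORE_FAST y → y=-12. Stack: []
LOAD_FAST i → push 3. Stack: [3]
LOAD_CONST → push 1. Stack: [3, 1]
BINARY_OP + → 3 + 1 = 4. Stack: [4]
STORE_FAST i → i=4. Stack: []
LOAD_FAST i → push 4. Stack: [4]
LOAD_CONST → push 4. Stack: [4, 4]
COMPARE_OP bool(<) → 4 vs 4 = False. Stack: [False]
POP_JUMP_IF_FALSE → pop False; jump. Stack: []
LOAD_FAST y → push -12. Stack: [-12]
RETURN_VALUE → return -12.

-12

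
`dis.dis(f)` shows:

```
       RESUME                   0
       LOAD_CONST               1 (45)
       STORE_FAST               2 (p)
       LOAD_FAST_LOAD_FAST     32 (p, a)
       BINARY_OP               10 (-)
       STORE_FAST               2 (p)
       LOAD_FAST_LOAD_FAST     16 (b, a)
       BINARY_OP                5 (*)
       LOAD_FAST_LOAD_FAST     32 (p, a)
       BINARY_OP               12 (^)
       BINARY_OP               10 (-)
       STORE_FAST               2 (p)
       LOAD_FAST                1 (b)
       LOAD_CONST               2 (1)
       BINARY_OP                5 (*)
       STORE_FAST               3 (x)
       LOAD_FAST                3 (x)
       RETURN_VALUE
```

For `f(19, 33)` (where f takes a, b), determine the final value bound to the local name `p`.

618

LOAD_CONST → push 45. Stack: [45]
STORE_FAST p → p=45. Stack: []
LOAD_FAST_LOAD_FAST p,a → push 45,19. Stack: [45, 19]
BINARY_OP - → 45 - 19 = 26. Stack: [26]
STORE_FAST p → p=26. Stack: []
LOAD_FAST_LOAD_FAST b,a → push 33,19. Stack: [33, 19]
BINARY_OP * → 33 * 19 = 627. Stack: [627]
LOAD_FAST_LOAD_FAST p,a → push 26,19. Stack: [627, 26, 19]
BINARY_OP ^ → 26 ^ 19 = 9. Stack: [627, 9]
BINARY_OP - → 627 - 9 = 618. Stack: [618]
STORE_FAST p → p=618. Stack: []
LOAD_FAST b → push 33. Stack: [33]
LOAD_CONST → push 1. Stack: [33, 1]
BINARY_OP * → 33 * 1 = 33. Stack: [33]
STORE_FAST x → x=33. Stack: []
LOAD_FAST x → push 33. Stack: [33]
RETURN_VALUE → return 33.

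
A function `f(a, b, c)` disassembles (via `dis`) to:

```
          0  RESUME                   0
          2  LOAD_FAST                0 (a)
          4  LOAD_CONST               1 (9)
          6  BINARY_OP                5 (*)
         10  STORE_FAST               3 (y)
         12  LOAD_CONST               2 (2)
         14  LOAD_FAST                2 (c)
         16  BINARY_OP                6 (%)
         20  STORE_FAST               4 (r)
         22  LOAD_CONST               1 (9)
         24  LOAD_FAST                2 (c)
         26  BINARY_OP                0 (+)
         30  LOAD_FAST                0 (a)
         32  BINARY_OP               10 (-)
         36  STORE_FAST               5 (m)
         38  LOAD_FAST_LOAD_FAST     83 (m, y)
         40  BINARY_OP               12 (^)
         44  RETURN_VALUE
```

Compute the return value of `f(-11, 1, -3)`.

LOAD_FAST a → push -11. Stack: [-11]
LOAD_CONST → push 9. Stack: [-11, 9]
BINARY_OP * → -11 * 9 = -99. Stack: [-99]
STORE_FAST y → y=-99. Stack: []
LOAD_CONST → push 2. Stack: [2]
LOAD_FAST c → push -3. Stack: [2, -3]
BINARY_OP % → 2 % -3 = -1. Stack: [-1]
STORE_FAST r → r=-1. Stack: []
LOAD_CONST → push 9. Stack: [9]
LOAD_FAST c → push -3. Stack: [9, -3]
BINARY_OP + → 9 + -3 = 6. Stack: [6]
LOAD_FAST a → push -11. Stack: [6, -11]
BINARY_OP - → 6 - -11 = 17. Stack: [17]
STORE_FAST m → m=17. Stack: []
LOAD_FAST_LOAD_FAST m,y → push 17,-99. Stack: [17, -99]
BINARY_OP ^ → 17 ^ -99 = -116. Stack: [-116]
RETURN_VALUE → return -116.

-116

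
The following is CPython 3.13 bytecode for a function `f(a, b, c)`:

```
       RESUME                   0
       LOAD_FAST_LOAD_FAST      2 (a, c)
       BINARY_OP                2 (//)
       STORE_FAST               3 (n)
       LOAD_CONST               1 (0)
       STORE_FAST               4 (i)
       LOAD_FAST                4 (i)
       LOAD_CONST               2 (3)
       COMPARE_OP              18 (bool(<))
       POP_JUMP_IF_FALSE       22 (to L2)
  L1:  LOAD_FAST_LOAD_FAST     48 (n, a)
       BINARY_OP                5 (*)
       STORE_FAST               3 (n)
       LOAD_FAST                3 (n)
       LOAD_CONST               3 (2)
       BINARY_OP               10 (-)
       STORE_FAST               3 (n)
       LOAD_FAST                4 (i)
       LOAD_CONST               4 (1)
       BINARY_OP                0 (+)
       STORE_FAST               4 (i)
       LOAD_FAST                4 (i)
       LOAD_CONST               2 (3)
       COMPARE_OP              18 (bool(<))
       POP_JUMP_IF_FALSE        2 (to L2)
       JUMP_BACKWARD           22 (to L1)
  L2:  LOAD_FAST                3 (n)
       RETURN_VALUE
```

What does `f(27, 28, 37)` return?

LOAD_FAST_LOAD_FAST a,c → push 27,37. Stack: [27, 37]
BINARY_OP // → 27 // 37 = 0. Stack: [0]
STORE_FAST n → n=0. Stack: []
LOAD_CONST → push 0. Stack: [0]
STORE_FAST i → i=0. Stack: []
LOAD_FAST i → push 0. Stack: [0]
LOAD_CONST → push 3. Stack: [0, 3]
COMPARE_OP bool(<) → 0 vs 3 = True. Stack: [True]
POP_JUMP_IF_FALSE → pop True; no jump. Stack: []
LOAD_FAST_LOAD_FAST n,a → push 0,27. Stack: [0, 27]
BINARY_OP * → 0 * 27 = 0. Stack: [0]
STORE_FAST n → n=0. Stack: []
LOAD_FAST n → push 0. Stack: [0]
LOAD_CONST → push 2. Stack: [0, 2]
BINARY_OP - → 0 - 2 = -2. Stack: [-2]
STORE_FAST n → n=-2. Stack: []
LOAD_FAST i → push 0. Stack: [0]
LOAD_CONST → push 1. Stack: [0, 1]
BINARY_OP + → 0 + 1 = 1. Stack: [1]
STORE_FAST i → i=1. Stack: []
LOAD_FAST i → push 1. Stack: [1]
LOAD_CONST → push 3. Stack: [1, 3]
COMPARE_OP bool(<) → 1 vs 3 = True. Stack: [True]
POP_JUMP_IF_FALSE → pop True; no jump. Stack: []
LOAD_FAST_LOAD_FAST n,a → push -2,27. Stack: [-2, 27]
BINARY_OP * → -2 * 27 = -54. Stack: [-54]
STORE_FAST n → n=-54. Stack: []
LOAD_FAST n → push -54. Stack: [-54]
LOAD_CONST → push 2. Stack: [-54, 2]
BINARY_OP - → -54 - 2 = -56. Stack: [-56]
STORE_FAST n → n=-56. Stack: []
LOAD_FAST i → push 1. Stack: [1]
LOAD_CONST → push 1. Stack: [1, 1]
BINARY_OP + → 1 + 1 = 2. Stack: [2]
STORE_FAST i → i=2. Stack: []
LOAD_FAST i → push 2. Stack: [2]
LOAD_CONST → push 3. Stack: [2, 3]
COMPARE_OP bool(<) → 2 vs 3 = True. Stack: [True]
POP_JUMP_IF_FALSE → pop True; no jump. Stack: []
LOAD_FAST_LOAD_FAST n,a → push -56,27. Stack: [-56, 27]
BINARY_OP * → -56 * 27 = -1512. Stack: [-1512]
STORE_FAST n → n=-1512. Stack: []
LOAD_FAST n → push -1512. Stack: [-1512]
LOAD_CONST → push 2. Stack: [-1512, 2]
BINARY_OP - → -1512 - 2 = -1514. Stack: [-1514]
STORE_FAST n → n=-1514. Stack: []
LOAD_FAST i → push 2. Stack: [2]
LOAD_CONST → push 1. Stack: [2, 1]
BINARY_OP + → 2 + 1 = 3. Stack: [3]
STORE_FAST i → i=3. Stack: []
LOAD_FAST i → push 3. Stack: [3]
LOAD_CONST → push 3. Stack: [3, 3]
COMPARE_OP bool(<) → 3 vs 3 = False. Stack: [False]
POP_JUMP_IF_FALSE → pop False; jump. Stack: []
LOAD_FAST n → push -1514. Stack: [-1514]
RETURN_VALUE → return -1514.

-1514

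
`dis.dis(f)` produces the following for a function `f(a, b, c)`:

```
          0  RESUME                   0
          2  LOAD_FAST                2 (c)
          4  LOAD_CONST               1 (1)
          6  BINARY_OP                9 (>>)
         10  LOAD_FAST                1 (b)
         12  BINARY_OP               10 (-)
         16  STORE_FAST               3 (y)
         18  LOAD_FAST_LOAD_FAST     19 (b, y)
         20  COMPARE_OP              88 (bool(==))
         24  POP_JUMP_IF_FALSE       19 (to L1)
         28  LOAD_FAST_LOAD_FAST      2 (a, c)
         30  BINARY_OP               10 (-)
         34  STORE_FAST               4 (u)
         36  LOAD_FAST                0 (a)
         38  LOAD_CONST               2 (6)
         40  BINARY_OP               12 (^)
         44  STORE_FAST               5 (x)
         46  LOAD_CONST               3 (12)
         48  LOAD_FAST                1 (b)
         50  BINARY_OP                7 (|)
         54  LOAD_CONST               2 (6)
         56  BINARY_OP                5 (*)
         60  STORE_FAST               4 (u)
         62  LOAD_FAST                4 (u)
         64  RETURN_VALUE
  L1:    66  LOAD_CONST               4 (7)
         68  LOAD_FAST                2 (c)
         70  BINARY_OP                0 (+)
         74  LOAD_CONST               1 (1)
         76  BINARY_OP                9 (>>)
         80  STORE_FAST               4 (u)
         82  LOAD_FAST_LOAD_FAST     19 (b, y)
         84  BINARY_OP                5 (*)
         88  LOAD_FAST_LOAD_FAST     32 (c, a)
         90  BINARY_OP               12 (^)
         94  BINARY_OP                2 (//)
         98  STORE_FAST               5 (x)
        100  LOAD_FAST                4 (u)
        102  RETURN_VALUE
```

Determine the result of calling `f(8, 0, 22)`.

14

LOAD_FAST c → push 22. Stack: [22]
LOAD_CONST → push 1. Stack: [22, 1]
BINARY_OP >> → 22 >> 1 = 11. Stack: [11]
LOAD_FAST b → push 0. Stack: [11, 0]
BINARY_OP - → 11 - 0 = 11. Stack: [11]
STORE_FAST y → y=11. Stack: []
LOAD_FAST_LOAD_FAST b,y → push 0,11. Stack: [0, 11]
COMPARE_OP bool(==) → 0 vs 11 = False. Stack: [False]
POP_JUMP_IF_FALSE → pop False; jump. Stack: []
LOAD_CONST → push 7. Stack: [7]
LOAD_FAST c → push 22. Stack: [7, 22]
BINARY_OP + → 7 + 22 = 29. Stack: [29]
LOAD_CONST → push 1. Stack: [29, 1]
BINARY_OP >> → 29 >> 1 = 14. Stack: [14]
STORE_FAST u → u=14. Stack: []
LOAD_FAST_LOAD_FAST b,y → push 0,11. Stack: [0, 11]
BINARY_OP * → 0 * 11 = 0. Stack: [0]
LOAD_FAST_LOAD_FAST c,a → push 22,8. Stack: [0, 22, 8]
BINARY_OP ^ → 22 ^ 8 = 30. Stack: [0, 30]
BINARY_OP // → 0 // 30 = 0. Stack: [0]
STORE_FAST x → x=0. Stack: []
LOAD_FAST u → push 14. Stack: [14]
RETURN_VALUE → return 14.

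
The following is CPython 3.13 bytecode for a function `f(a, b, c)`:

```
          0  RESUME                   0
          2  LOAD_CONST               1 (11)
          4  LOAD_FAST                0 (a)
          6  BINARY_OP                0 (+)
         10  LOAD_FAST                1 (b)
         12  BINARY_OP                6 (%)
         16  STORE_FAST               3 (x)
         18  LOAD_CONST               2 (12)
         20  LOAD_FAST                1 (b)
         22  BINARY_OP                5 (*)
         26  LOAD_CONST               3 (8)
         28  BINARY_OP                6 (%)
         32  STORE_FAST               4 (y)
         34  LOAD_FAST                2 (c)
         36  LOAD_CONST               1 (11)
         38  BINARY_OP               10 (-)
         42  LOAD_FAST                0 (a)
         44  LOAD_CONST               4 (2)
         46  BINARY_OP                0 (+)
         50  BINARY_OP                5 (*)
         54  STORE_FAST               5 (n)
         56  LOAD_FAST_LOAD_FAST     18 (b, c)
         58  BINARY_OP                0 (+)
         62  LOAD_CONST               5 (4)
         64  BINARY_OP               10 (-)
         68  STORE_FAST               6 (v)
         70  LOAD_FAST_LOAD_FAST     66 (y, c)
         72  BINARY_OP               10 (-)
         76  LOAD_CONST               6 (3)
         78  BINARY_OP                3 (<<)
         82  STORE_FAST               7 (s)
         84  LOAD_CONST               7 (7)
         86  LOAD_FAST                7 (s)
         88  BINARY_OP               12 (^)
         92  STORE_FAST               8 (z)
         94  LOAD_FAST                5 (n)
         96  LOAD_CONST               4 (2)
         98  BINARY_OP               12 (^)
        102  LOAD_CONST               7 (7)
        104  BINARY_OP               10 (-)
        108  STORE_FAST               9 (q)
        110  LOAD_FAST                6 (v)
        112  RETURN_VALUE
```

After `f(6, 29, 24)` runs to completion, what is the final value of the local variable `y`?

LOAD_CONST → push 11. Stack: [11]
LOAD_FAST a → push 6. Stack: [11, 6]
BINARY_OP + → 11 + 6 = 17. Stack: [17]
LOAD_FAST b → push 29. Stack: [17, 29]
BINARY_OP % → 17 % 29 = 17. Stack: [17]
STORE_FAST x → x=17. Stack: []
LOAD_CONST → push 12. Stack: [12]
LOAD_FAST b → push 29. Stack: [12, 29]
BINARY_OP * → 12 * 29 = 348. Stack: [348]
LOAD_CONST → push 8. Stack: [348, 8]
BINARY_OP % → 348 % 8 = 4. Stack: [4]
STORE_FAST y → y=4. Stack: []
LOAD_FAST c → push 24. Stack: [24]
LOAD_CONST → push 11. Stack: [24, 11]
BINARY_OP - → 24 - 11 = 13. Stack: [13]
LOAD_FAST a → push 6. Stack: [13, 6]
LOAD_CONST → push 2. Stack: [13, 6, 2]
BINARY_OP + → 6 + 2 = 8. Stack: [13, 8]
BINARY_OP * → 13 * 8 = 104. Stack: [104]
STORE_FAST n → n=104. Stack: []
LOAD_FAST_LOAD_FAST b,c → push 29,24. Stack: [29, 24]
BINARY_OP + → 29 + 24 = 53. Stack: [53]
LOAD_CONST → push 4. Stack: [53, 4]
BINARY_OP - → 53 - 4 = 49. Stack: [49]
STORE_FAST v → v=49. Stack: []
LOAD_FAST_LOAD_FAST y,c → push 4,24. Stack: [4, 24]
BINARY_OP - → 4 - 24 = -20. Stack: [-20]
LOAD_CONST → push 3. Stack: [-20, 3]
BINARY_OP << → -20 << 3 = -160. Stack: [-160]
STORE_FAST s → s=-160. Stack: []
LOAD_CONST → push 7. Stack: [7]
LOAD_FAST s → push -160. Stack: [7, -160]
BINARY_OP ^ → 7 ^ -160 = -153. Stack: [-153]
STORE_FAST z → z=-153. Stack: []
LOAD_FAST n → push 104. Stack: [104]
LOAD_CONST → push 2. Stack: [104, 2]
BINARY_OP ^ → 104 ^ 2 = 106. Stack: [106]
LOAD_CONST → push 7. Stack: [106, 7]
BINARY_OP - → 106 - 7 = 99. Stack: [99]
STORE_FAST q → q=99. Stack: []
LOAD_FAST v → push 49. Stack: [49]
RETURN_VALUE → return 49.

4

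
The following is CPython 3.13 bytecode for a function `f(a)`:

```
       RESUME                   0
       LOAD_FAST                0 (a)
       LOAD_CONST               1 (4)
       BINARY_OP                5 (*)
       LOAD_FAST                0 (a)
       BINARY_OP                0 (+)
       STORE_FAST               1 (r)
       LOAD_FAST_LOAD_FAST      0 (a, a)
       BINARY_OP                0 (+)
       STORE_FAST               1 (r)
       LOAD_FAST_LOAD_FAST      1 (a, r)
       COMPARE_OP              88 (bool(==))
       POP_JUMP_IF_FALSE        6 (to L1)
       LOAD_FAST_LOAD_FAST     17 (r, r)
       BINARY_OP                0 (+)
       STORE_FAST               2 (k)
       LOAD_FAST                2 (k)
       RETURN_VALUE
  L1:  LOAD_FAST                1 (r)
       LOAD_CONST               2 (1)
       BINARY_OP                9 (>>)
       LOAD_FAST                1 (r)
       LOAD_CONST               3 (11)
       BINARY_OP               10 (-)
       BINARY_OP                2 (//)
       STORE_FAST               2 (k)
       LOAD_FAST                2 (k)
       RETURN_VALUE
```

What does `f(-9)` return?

LOAD_FAST a → push -9. Stack: [-9]
LOAD_CONST → push 4. Stack: [-9, 4]
BINARY_OP * → -9 * 4 = -36. Stack: [-36]
LOAD_FAST a → push -9. Stack: [-36, -9]
BINARY_OP + → -36 + -9 = -45. Stack: [-45]
STORE_FAST r → r=-45. Stack: []
LOAD_FAST_LOAD_FAST a,a → push -9,-9. Stack: [-9, -9]
BINARY_OP + → -9 + -9 = -18. Stack: [-18]
STORE_FAST r → r=-18. Stack: []
LOAD_FAST_LOAD_FAST a,r → push -9,-18. Stack: [-9, -18]
COMPARE_OP bool(==) → -9 vs -18 = False. Stack: [False]
POP_JUMP_IF_FALSE → pop False; jump. Stack: []
LOAD_FAST r → push -18. Stack: [-18]
LOAD_CONST → push 1. Stack: [-18, 1]
BINARY_OP >> → -18 >> 1 = -9. Stack: [-9]
LOAD_FAST r → push -18. Stack: [-9, -18]
LOAD_CONST → push 11. Stack: [-9, -18, 11]
BINARY_OP - → -18 - 11 = -29. Stack: [-9, -29]
BINARY_OP // → -9 // -29 = 0. Stack: [0]
STORE_FAST k → k=0. Stack: []
LOAD_FAST k → push 0. Stack: [0]
RETURN_VALUE → return 0.

0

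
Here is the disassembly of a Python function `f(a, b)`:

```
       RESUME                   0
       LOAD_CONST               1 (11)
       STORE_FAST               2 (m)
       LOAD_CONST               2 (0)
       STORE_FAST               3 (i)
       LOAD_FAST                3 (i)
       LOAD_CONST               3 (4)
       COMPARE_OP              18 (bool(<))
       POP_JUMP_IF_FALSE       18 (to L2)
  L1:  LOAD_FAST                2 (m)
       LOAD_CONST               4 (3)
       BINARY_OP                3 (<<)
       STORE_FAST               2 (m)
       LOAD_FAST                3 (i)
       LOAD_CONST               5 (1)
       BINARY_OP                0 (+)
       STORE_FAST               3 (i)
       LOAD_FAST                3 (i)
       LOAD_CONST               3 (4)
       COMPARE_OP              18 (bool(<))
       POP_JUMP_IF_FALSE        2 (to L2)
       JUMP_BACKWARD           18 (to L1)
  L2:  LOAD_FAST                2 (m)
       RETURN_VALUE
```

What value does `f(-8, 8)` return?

45056

LOAD_CONST → push 11. Stack: [11]
STORE_FAST m → m=11. Stack: []
LOAD_CONST → push 0. Stack: [0]
STORE_FAST i → i=0. Stack: []
LOAD_FAST i → push 0. Stack: [0]
LOAD_CONST → push 4. Stack: [0, 4]
COMPARE_OP bool(<) → 0 vs 4 = True. Stack: [True]
POP_JUMP_IF_FALSE → pop True; no jump. Stack: []
LOAD_FAST m → push 11. Stack: [11]
LOAD_CONST → push 3. Stack: [11, 3]
BINARY_OP << → 11 << 3 = 88. Stack: [88]
STORE_FAST m → m=88. Stack: []
LOAD_FAST i → push 0. Stack: [0]
LOAD_CONST → push 1. Stack: [0, 1]
BINARY_OP + → 0 + 1 = 1. Stack: [1]
STORE_FAST i → i=1. Stack: []
LOAD_FAST i → push 1. Stack: [1]
LOAD_CONST → push 4. Stack: [1, 4]
COMPARE_OP bool(<) → 1 vs 4 = True. Stack: [True]
POP_JUMP_IF_FALSE → pop True; no jump. Stack: []
LOAD_FAST m → push 88. Stack: [88]
LOAD_CONST → push 3. Stack: [88, 3]
BINARY_OP << → 88 << 3 = 704. Stack: [704]
STORE_FAST m → m=704. Stack: []
LOAD_FAST i → push 1. Stack: [1]
LOAD_CONST → push 1. Stack: [1, 1]
BINARY_OP + → 1 + 1 = 2. Stack: [2]
STORE_FAST i → i=2. Stack: []
LOAD_FAST i → push 2. Stack: [2]
LOAD_CONST → push 4. Stack: [2, 4]
COMPARE_OP bool(<) → 2 vs 4 = True. Stack: [True]
POP_JUMP_IF_FALSE → pop True; no jump. Stack: []
LOAD_FAST m → push 704. Stack: [704]
LOAD_CONST → push 3. Stack: [704, 3]
BINARY_OP << → 704 << 3 = 5632. Stack: [5632]
STORE_FAST m → m=5632. Stack: []
LOAD_FAST i → push 2. Stack: [2]
LOAD_CONST → push 1. Stack: [2, 1]
BINARY_OP + → 2 + 1 = 3. Stack: [3]
STORE_FAST i → i=3. Stack: []
LOAD_FAST i → push 3. Stack: [3]
LOAD_CONST → push 4. Stack: [3, 4]
COMPARE_OP bool(<) → 3 vs 4 = True. Stack: [True]
POP_JUMP_IF_FALSE → pop True; no jump. Stack: []
LOAD_FAST m → push 5632. Stack: [5632]
LOAD_CONST → push 3. Stack: [5632, 3]
BINARY_OP << → 5632 << 3 = 45056. Stack: [45056]
STORE_FAST m → m=45056. Stack: []
LOAD_FAST i → push 3. Stack: [3]
LOAD_CONST → push 1. Stack: [3, 1]
BINARY_OP + → 3 + 1 = 4. Stack: [4]
STORE_FAST i → i=4. Stack: []
LOAD_FAST i → push 4. Stack: [4]
LOAD_CONST → push 4. Stack: [4, 4]
COMPARE_OP bool(<) → 4 vs 4 = False. Stack: [False]
POP_JUMP_IF_FALSE → pop False; jump. Stack: []
LOAD_FAST m → push 45056. Stack: [45056]
RETURN_VALUE → return 45056.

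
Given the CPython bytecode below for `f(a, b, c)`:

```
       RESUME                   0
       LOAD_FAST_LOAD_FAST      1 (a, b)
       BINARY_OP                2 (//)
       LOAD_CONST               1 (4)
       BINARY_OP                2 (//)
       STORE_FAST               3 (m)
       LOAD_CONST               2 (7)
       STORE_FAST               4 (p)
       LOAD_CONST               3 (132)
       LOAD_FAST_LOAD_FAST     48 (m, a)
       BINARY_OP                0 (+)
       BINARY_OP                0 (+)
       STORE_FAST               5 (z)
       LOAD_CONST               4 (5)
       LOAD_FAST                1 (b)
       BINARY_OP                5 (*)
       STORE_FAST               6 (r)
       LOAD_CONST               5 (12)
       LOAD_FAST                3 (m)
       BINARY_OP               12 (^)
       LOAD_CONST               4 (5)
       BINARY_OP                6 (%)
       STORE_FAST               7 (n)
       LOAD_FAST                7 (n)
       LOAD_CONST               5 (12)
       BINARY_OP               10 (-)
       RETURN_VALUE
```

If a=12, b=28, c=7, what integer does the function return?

-10

LOAD_FAST_LOAD_FAST a,b → push 12,28. Stack: [12, 28]
BINARY_OP // → 12 // 28 = 0. Stack: [0]
LOAD_CONST → push 4. Stack: [0, 4]
BINARY_OP // → 0 // 4 = 0. Stack: [0]
STORE_FAST m → m=0. Stack: []
LOAD_CONST → push 7. Stack: [7]
STORE_FAST p → p=7. Stack: []
LOAD_CONST → push 132. Stack: [132]
LOAD_FAST_LOAD_FAST m,a → push 0,12. Stack: [132, 0, 12]
BINARY_OP + → 0 + 12 = 12. Stack: [132, 12]
BINARY_OP + → 132 + 12 = 144. Stack: [144]
STORE_FAST z → z=144. Stack: []
LOAD_CONST → push 5. Stack: [5]
LOAD_FAST b → push 28. Stack: [5, 28]
BINARY_OP * → 5 * 28 = 140. Stack: [140]
STORE_FAST r → r=140. Stack: []
LOAD_CONST → push 12. Stack: [12]
LOAD_FAST m → push 0. Stack: [12, 0]
BINARY_OP ^ → 12 ^ 0 = 12. Stack: [12]
LOAD_CONST → push 5. Stack: [12, 5]
BINARY_OP % → 12 % 5 = 2. Stack: [2]
STORE_FAST n → n=2. Stack: []
LOAD_FAST n → push 2. Stack: [2]
LOAD_CONST → push 12. Stack: [2, 12]
BINARY_OP - → 2 - 12 = -10. Stack: [-10]
RETURN_VALUE → return -10.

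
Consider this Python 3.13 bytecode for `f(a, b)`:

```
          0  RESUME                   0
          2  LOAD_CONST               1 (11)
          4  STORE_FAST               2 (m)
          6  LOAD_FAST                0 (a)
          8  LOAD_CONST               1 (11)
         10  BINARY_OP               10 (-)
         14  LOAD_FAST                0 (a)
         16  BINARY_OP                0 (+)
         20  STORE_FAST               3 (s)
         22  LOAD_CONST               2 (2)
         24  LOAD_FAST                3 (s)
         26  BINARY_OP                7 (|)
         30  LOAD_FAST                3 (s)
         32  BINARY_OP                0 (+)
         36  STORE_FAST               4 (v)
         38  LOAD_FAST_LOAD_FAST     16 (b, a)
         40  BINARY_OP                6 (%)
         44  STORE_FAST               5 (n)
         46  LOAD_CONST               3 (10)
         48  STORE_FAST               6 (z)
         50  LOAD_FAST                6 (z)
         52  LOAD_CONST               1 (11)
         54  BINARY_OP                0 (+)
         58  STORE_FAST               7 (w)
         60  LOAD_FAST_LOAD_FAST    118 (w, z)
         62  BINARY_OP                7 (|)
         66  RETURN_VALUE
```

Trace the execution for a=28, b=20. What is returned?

31

LOAD_CONST → push 11. Stack: [11]
STORE_FAST m → m=11. Stack: []
LOAD_FAST a → push 28. Stack: [28]
LOAD_CONST → push 11. Stack: [28, 11]
BINARY_OP - → 28 - 11 = 17. Stack: [17]
LOAD_FAST a → push 28. Stack: [17, 28]
BINARY_OP + → 17 + 28 = 45. Stack: [45]
STORE_FAST s → s=45. Stack: []
LOAD_CONST → push 2. Stack: [2]
LOAD_FAST s → push 45. Stack: [2, 45]
BINARY_OP | → 2 | 45 = 47. Stack: [47]
LOAD_FAST s → push 45. Stack: [47, 45]
BINARY_OP + → 47 + 45 = 92. Stack: [92]
STORE_FAST v → v=92. Stack: []
LOAD_FAST_LOAD_FAST b,a → push 20,28. Stack: [20, 28]
BINARY_OP % → 20 % 28 = 20. Stack: [20]
STORE_FAST n → n=20. Stack: []
LOAD_CONST → push 10. Stack: [10]
STORE_FAST z → z=10. Stack: []
LOAD_FAST z → push 10. Stack: [10]
LOAD_CONST → push 11. Stack: [10, 11]
BINARY_OP + → 10 + 11 = 21. Stack: [21]
STORE_FAST w → w=21. Stack: []
LOAD_FAST_LOAD_FAST w,z → push 21,10. Stack: [21, 10]
BINARY_OP | → 21 | 10 = 31. Stack: [31]
RETURN_VALUE → return 31.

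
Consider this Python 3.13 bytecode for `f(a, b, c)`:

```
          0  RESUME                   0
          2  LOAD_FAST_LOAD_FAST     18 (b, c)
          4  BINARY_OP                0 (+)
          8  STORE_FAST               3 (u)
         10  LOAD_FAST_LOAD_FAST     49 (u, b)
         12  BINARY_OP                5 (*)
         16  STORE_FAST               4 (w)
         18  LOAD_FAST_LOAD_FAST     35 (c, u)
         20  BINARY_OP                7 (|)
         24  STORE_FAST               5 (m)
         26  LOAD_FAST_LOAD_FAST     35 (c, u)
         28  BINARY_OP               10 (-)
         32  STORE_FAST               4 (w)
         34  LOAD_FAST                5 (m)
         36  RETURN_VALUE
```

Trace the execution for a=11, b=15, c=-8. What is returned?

-1

LOAD_FAST_LOAD_FAST b,c → push 15,-8. Stack: [15, -8]
BINARY_OP + → 15 + -8 = 7. Stack: [7]
STORE_FAST u → u=7. Stack: []
LOAD_FAST_LOAD_FAST u,b → push 7,15. Stack: [7, 15]
BINARY_OP * → 7 * 15 = 105. Stack: [105]
STORE_FAST w → w=105. Stack: []
LOAD_FAST_LOAD_FAST c,u → push -8,7. Stack: [-8, 7]
BINARY_OP | → -8 | 7 = -1. Stack: [-1]
STORE_FAST m → m=-1. Stack: []
LOAD_FAST_LOAD_FAST c,u → push -8,7. Stack: [-8, 7]
BINARY_OP - → -8 - 7 = -15. Stack: [-15]
STORE_FAST w → w=-15. Stack: []
LOAD_FAST m → push -1. Stack: [-1]
RETURN_VALUE → return -1.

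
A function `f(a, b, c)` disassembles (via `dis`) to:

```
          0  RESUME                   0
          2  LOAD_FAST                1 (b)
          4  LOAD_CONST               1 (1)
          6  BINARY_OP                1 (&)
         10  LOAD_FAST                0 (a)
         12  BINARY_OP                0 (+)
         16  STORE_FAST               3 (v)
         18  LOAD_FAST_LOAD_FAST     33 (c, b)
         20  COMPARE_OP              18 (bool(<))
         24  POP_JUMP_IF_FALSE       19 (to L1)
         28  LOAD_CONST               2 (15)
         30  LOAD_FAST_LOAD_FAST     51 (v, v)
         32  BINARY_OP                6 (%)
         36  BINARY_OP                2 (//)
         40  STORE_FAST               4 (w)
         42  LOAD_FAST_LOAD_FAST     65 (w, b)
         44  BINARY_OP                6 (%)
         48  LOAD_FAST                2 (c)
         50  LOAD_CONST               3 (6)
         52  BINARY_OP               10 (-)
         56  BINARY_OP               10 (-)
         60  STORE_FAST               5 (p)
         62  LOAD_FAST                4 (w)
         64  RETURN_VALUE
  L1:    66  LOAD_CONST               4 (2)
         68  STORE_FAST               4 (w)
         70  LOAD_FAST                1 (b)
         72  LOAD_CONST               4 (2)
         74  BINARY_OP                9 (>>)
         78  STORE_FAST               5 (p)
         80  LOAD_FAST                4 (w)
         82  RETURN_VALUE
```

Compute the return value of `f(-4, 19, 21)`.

LOAD_FAST b → push 19. Stack: [19]
LOAD_CONST → push 1. Stack: [19, 1]
BINARY_OP & → 19 & 1 = 1. Stack: [1]
LOAD_FAST a → push -4. Stack: [1, -4]
BINARY_OP + → 1 + -4 = -3. Stack: [-3]
STORE_FAST v → v=-3. Stack: []
LOAD_FAST_LOAD_FAST c,b → push 21,19. Stack: [21, 19]
COMPARE_OP bool(<) → 21 vs 19 = False. Stack: [False]
POP_JUMP_IF_FALSE → pop False; jump. Stack: []
LOAD_CONST → push 2. Stack: [2]
STORE_FAST w → w=2. Stack: []
LOAD_FAST b → push 19. Stack: [19]
LOAD_CONST → push 2. Stack: [19, 2]
BINARY_OP >> → 19 >> 2 = 4. Stack: [4]
STORE_FAST p → p=4. Stack: []
LOAD_FAST w → push 2. Stack: [2]
RETURN_VALUE → return 2.

2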